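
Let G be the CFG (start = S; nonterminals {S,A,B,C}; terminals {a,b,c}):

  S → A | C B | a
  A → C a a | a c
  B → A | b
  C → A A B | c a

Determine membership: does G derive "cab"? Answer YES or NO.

Convert to CNF:
  S -> C B | C X5 | T0 T1 | a
  A -> C X2 | T0 T1
  B -> C X3 | T0 T1 | b
  C -> A X4 | T1 T0
  T0 -> a
  T1 -> c
  X2 -> T0 T0
  X3 -> T0 T0
  X4 -> A B
  X5 -> T0 T0

CYK table (by increasing span):
  T[0,0] 'c' = {T1}  orig:{}
  T[1,1] 'a' = {S,T0}  orig:{S}
  T[2,2] 'b' = {B}
  T[0,1] 'ca' = {C}
  T[1,2] 'ab' = ∅
  T[0,2] 'cab' = {S}

S ∈ T[0,2] ⇒ YES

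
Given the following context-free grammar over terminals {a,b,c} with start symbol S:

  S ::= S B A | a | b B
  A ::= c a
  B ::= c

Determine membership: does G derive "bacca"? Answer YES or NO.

CNF form of G:
  S -> S X3 | T2 B | a
  A -> T0 T1
  B -> c
  T0 -> c
  T1 -> a
  T2 -> b
  X3 -> B A

CYK fill:
  cell(0,0) b: {T2}  orig:{}
  cell(1,1) a: {S,T1}  orig:{S}
  cell(2,2) c: {B,T0}  orig:{B}
  cell(3,3) c: {B,T0}  orig:{B}
  cell(4,4) a: {S,T1}  orig:{S}
  cell(0,1) ba: ∅
  cell(1,2) ac: ∅
  cell(2,3) cc: ∅
  cell(3,4) ca: {A}
  cell(0,2) bac: ∅
  cell(1,3) acc: ∅
  cell(2,4) cca: {X3}  orig:{}
  cell(0,3) bacc: ∅
  cell(1,4) acca: {S}
  cell(0,4) bacca: ∅

S ∉ T[0,4] ⇒ NO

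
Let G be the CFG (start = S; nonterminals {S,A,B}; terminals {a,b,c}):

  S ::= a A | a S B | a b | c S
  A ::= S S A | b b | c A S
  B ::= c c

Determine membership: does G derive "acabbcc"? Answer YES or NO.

Convert to CNF:
  S -> T1 S | T2 A | T2 T0 | T2 X5
  A -> S X3 | T0 T0 | T1 X4
  B -> T1 T1
  T0 -> b
  T1 -> c
  T2 -> a
  X3 -> S A
  X4 -> A S
  X5 -> S B

CYK table (by increasing span):
  cell(0,0) a: {T2}  orig:{}
  cell(1,1) c: {T1}  orig:{}
  cell(2,2) a: {T2}  orig:{}
  cell(3,3) b: {T0}  orig:{}
  cell(4,4) b: {T0}  orig:{}
  cell(5,5) c: {T1}  orig:{}
  cell(6,6) c: {T1}  orig:{}
  cell(0,1) ac: ∅
  cell(1,2) ca: ∅
  cell(2,3) ab: {S}
  cell(3,4) bb: {A}
  cell(4,5) bc: ∅
  cell(5,6) cc: {B}
  cell(0,2) aca: ∅
  cell(1,3) cab: {S}
  cell(2,4) abb: {S}
  cell(3,5) bbc: ∅
  cell(4,6) bcc: ∅
  cell(0,3) acab: ∅
  cell(1,4) cabb: {S}
  cell(2,5) abbc: ∅
  cell(3,6) bbcc: ∅
  cell(0,4) acabb: ∅
  cell(1,5) cabbc: ∅
  cell(2,6) abbcc: {X5}  orig:{}
  cell(0,5) acabbc: ∅
  cell(1,6) cabbcc: {X5}  orig:{}
  cell(0,6) acabbcc: {S}

S ∈ T[0,6] ⇒ YES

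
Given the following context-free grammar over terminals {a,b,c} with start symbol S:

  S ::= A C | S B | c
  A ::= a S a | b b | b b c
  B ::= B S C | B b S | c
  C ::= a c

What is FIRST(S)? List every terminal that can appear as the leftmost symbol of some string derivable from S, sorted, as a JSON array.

FIRST sets, iterate to fixpoint:
iter 1:
  A via A→a S a: +{a}
  A via A→b b: +{b}
  B via B→c: +{c}
  C via C→a c: +{a}
  S via S→A C: +{a,b}
  S via S→c: +{c}
  FIRST(S)={a,b,c}  FIRST(A)={a,b}  FIRST(B)={c}  FIRST(C)={a}
iter 2: (stable)
  FIRST(S)={a,b,c}  FIRST(A)={a,b}  FIRST(B)={c}  FIRST(C)={a}

FIRST(S) = ["a", "b", "c"]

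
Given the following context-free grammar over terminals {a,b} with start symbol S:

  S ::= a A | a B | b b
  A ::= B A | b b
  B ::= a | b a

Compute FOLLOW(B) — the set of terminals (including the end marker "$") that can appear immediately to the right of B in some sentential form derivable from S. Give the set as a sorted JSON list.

Compute FIRST by fixpoint:
[1]
  A via A→b b: +{b}
  B via B→a: +{a}
  B via B→b a: +{b}
  S via S→a A: +{a}
  S via S→b b: +{b}
  FIRST[S]={a,b}  FIRST[A]={b}  FIRST[B]={a,b}
[2]
  A via A→B A: +{a}
  FIRST[S]={a,b}  FIRST[A]={a,b}  FIRST[B]={a,b}
[3] — fixpoint
  FIRST[S]={a,b}  FIRST[A]={a,b}  FIRST[B]={a,b}

FOLLOW sets:
seed FOLLOW(S) with $
iter 1:
  A→B A: FOLLOW(B) ⊇ FIRST(A) = {a,b}; new: +{a,b}
  S→a A: FOLLOW(A) ⊇ FOLLOW(S) ⊇ {$}; new: +{$}
  S→a B: FOLLOW(B) ⊇ FOLLOW(S) ⊇ {$}; new: +{$}
  FOLLOW[S]={$}  FOLLOW[A]={$}  FOLLOW[B]={$,a,b}
iter 2: done
  FOLLOW[S]={$}  FOLLOW[A]={$}  FOLLOW[B]={$,a,b}

FOLLOW(B) = ["$", "a", "b"]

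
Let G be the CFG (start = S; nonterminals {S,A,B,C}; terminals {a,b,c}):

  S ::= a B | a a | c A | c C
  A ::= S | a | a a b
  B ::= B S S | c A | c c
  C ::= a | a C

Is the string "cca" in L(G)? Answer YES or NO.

Convert to CNF:
  S -> T0 B | T0 T0 | T2 A | T2 C
  A -> T0 B | T0 T0 | T0 X3 | T2 A | T2 C | a
  B -> B X4 | T2 A | T2 T2
  C -> T0 C | a
  T0 -> a
  T1 -> b
  T2 -> c
  X3 -> T0 T1
  X4 -> S S

Fill CYK table bottom-up:
  cell(0,0) c: {T2}  orig:{}
  cell(1,1) c: {T2}  orig:{}
  cell(2,2) a: {A,C,T0}  orig:{A,C}
  cell(0,1) cc: {B}
  cell(1,2) ca: {A,B,S}
  cell(0,2) cca: {A,B,S}

S ∈ T[0,2] ⇒ YES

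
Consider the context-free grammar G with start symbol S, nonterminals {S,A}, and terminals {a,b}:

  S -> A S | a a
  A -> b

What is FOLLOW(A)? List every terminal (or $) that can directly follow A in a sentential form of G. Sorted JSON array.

Compute FIRST by fixpoint:
round 1:
  A via A→b: +{b}
  S via S→A S: +{b}
  S via S→a a: +{a}
  S: {a,b}  A: {b}
round 2: — fixpoint
  S: {a,b}  A: {b}

Compute FOLLOW by fixpoint:
seed FOLLOW(S) with $
pass 1:
  S→A S: FOLLOW(A) ⊇ FIRST(S) = {a,b}; new: +{a,b}
  S: {$}  A: {a,b}
pass 2: (no change)
  S: {$}  A: {a,b}

FOLLOW(A) = ["a", "b"]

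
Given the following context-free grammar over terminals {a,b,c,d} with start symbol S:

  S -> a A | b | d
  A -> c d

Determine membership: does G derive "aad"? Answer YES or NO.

Convert to CNF:
  S -> T2 A | b | d
  A -> T0 T1
  T0 -> c
  T1 -> d
  T2 -> a

Fill CYK table bottom-up:
  T[0,0] 'a' = {T2}  orig:{}
  T[1,1] 'a' = {T2}  orig:{}
  T[2,2] 'd' = {S,T1}  orig:{S}
  T[0,1] 'aa' = ∅
  T[1,2] 'ad' = ∅
  T[0,2] 'aad' = ∅

S ∉ T[0,2] ⇒ NO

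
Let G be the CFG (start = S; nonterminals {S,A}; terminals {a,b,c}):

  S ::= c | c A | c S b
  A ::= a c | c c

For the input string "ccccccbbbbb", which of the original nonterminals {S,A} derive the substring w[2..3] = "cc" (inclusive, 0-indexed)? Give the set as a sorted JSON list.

CNF form of G:
  S -> T1 A | T1 X3 | c
  A -> T0 T1 | T1 T1
  T0 -> a
  T1 -> c
  T2 -> b
  X3 -> S T2

CYK fill (cells [i..j] with 2 ≤ i ≤ j ≤ 3 only):
  [2..2]={S,T1}  "c"  orig:{S}
  [3..3]={S,T1}  "c"  orig:{S}
  [2..3]={A}  "cc"

Original NTs in T[2,3] deriving "cc": ["A"]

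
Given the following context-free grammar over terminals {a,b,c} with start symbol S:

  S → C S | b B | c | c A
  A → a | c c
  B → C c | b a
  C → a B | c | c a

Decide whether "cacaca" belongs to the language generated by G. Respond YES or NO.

Convert to CNF:
  S -> C S | T0 A | T1 B | c
  A -> T0 T0 | a
  B -> C T0 | T1 T2
  C -> T0 T2 | T2 B | c
  T0 -> c
  T1 -> b
  T2 -> a

CYK table (by increasing span):
  cell(0,0) c: {C,S,T0}  orig:{C,S}
  cell(1,1) a: {A,T2}  orig:{A}
  cell(2,2) c: {C,S,T0}  orig:{C,S}
  cell(3,3) a: {A,T2}  orig:{A}
  cell(4,4) c: {C,S,T0}  orig:{C,S}
  cell(5,5) a: {A,T2}  orig:{A}
  cell(0,1) ca: {C,S}
  cell(1,2) ac: ∅
  cell(2,3) ca: {C,S}
  cell(3,4) ac: ∅
  cell(4,5) ca: {C,S}
  cell(0,2) cac: {B,S}
  cell(1,3) aca: ∅
  cell(2,4) cac: {B,S}
  cell(3,5) aca: ∅
  cell(0,3) caca: {S}
  cell(1,4) acac: {C}
  cell(2,5) caca: {S}
  cell(0,4) cacac: {S}
  cell(1,5) acaca: ∅
  cell(0,5) cacaca: {S}

S ∈ T[0,5] ⇒ YES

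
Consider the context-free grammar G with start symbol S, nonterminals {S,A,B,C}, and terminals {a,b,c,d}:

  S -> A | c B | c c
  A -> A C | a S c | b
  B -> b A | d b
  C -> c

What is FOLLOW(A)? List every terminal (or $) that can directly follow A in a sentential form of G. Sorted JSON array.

FIRST sets, iterate to fixpoint:
round 1:
  A via A→a S c: +{a}
  A via A→b: +{b}
  B via B→b A: +{b}
  B via B→d b: +{d}
  C via C→c: +{c}
  S via S→A: +{a,b}
  S via S→c B: +{c}
  FIRST(S)={a,b,c}  FIRST(A)={a,b}  FIRST(B)={b,d}  FIRST(C)={c}
round 2: (stable)
  FIRST(S)={a,b,c}  FIRST(A)={a,b}  FIRST(B)={b,d}  FIRST(C)={c}

Compute FOLLOW by fixpoint:
FOLLOW(S) := {$}
pass 1:
  A→A C: FOLLOW(A) ⊇ FIRST(C) = {c}; new: +{c}
  A→A C: FOLLOW(C) ⊇ FOLLOW(A) ⊇ {c}; new: +{c}
  A→a S c: FOLLOW(S) ⊇ FIRST(c) = {c}; new: +{c}
  S→A: FOLLOW(A) ⊇ FOLLOW(S) ⊇ {$,c}; new: +{$}
  S→c B: FOLLOW(B) ⊇ FOLLOW(S) ⊇ {$,c}; new: +{$,c}
  FOLLOW(S)={$,c}  FOLLOW(A)={$,c}  FOLLOW(B)={$,c}  FOLLOW(C)={c}
pass 2:
  A→A C: FOLLOW(C) ⊇ FOLLOW(A) ⊇ {$,c}; new: +{$}
  FOLLOW(S)={$,c}  FOLLOW(A)={$,c}  FOLLOW(B)={$,c}  FOLLOW(C)={$,c}
pass 3: (no change)
  FOLLOW(S)={$,c}  FOLLOW(A)={$,c}  FOLLOW(B)={$,c}  FOLLOW(C)={$,c}

FOLLOW(A) = ["$", "c"]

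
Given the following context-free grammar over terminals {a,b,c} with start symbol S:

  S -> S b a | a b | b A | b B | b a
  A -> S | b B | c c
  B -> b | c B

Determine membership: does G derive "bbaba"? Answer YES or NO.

CNF form of G:
  S -> S X4 | T0 A | T0 B | T0 T1 | T1 T0
  A -> S X3 | T0 A | T0 B | T0 T1 | T1 T0 | T2 T2
  B -> T2 B | b
  T0 -> b
  T1 -> a
  T2 -> c
  X3 -> T0 T1
  X4 -> T0 T1

CYK fill:
  cell(0,0) b: {B,T0}  orig:{B}
  cell(1,1) b: {B,T0}  orig:{B}
  cell(2,2) a: {T1}  orig:{}
  cell(3,3) b: {B,T0}  orig:{B}
  cell(4,4) a: {T1}  orig:{}
  cell(0,1) bb: {A,S}
  cell(1,2) ba: {A,S,X3,X4}  orig:{A,S}
  cell(2,3) ab: {A,S}
  cell(3,4) ba: {A,S,X3,X4}  orig:{A,S}
  cell(0,2) bba: {A,S}
  cell(1,3) bab: {A,S}
  cell(2,4) aba: ∅
  cell(0,3) bbab: {A,S}
  cell(1,4) baba: {A,S}
  cell(0,4) bbaba: {A,S}

S ∈ T[0,4] ⇒ YES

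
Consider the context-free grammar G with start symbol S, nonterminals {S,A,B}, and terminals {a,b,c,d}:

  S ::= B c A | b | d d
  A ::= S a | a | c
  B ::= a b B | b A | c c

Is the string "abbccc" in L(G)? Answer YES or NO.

CNF form of G:
  S -> B X5 | T3 T3 | b
  A -> S T0 | a | c
  B -> T0 X4 | T1 A | T2 T2
  T0 -> a
  T1 -> b
  T2 -> c
  T3 -> d
  X4 -> T1 B
  X5 -> T2 A

CYK table (by increasing span):
  [0..0]={A,T0}  "a"  orig:{A}
  [1..1]={S,T1}  "b"  orig:{S}
  [2..2]={S,T1}  "b"  orig:{S}
  [3..3]={A,T2}  "c"  orig:{A}
  [4..4]={A,T2}  "c"  orig:{A}
  [5..5]={A,T2}  "c"  orig:{A}
  [0..1]=∅  "ab"
  [1..2]=∅  "bb"
  [2..3]={B}  "bc"
  [3..4]={B,X5}  "cc"  orig:{B}
  [4..5]={B,X5}  "cc"  orig:{B}
  [0..2]=∅  "abb"
  [1..3]={X4}  "bbc"  orig:{}
  [2..4]={X4}  "bcc"  orig:{}
  [3..5]=∅  "ccc"
  [0..3]={B}  "abbc"
  [1..4]=∅  "bbcc"
  [2..5]={S}  "bccc"
  [0..4]=∅  "abbcc"
  [1..5]=∅  "bbccc"
  [0..5]={S}  "abbccc"

S ∈ T[0,5] ⇒ YES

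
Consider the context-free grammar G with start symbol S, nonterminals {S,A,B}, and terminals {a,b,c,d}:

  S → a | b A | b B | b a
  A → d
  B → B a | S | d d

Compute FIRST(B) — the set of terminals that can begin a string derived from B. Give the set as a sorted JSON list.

FIRST sets, iterate to fixpoint:
round 1:
  A via A→d: +{d}
  B via B→d d: +{d}
  S via S→a: +{a}
  S via S→b A: +{b}
  FIRST[S]={a,b}  FIRST[A]={d}  FIRST[B]={d}
round 2:
  B via B→S: +{a,b}
  FIRST[S]={a,b}  FIRST[A]={d}  FIRST[B]={a,b,d}
round 3: (stable)
  FIRST[S]={a,b}  FIRST[A]={d}  FIRST[B]={a,b,d}

FIRST(B) = ["a", "b", "d"]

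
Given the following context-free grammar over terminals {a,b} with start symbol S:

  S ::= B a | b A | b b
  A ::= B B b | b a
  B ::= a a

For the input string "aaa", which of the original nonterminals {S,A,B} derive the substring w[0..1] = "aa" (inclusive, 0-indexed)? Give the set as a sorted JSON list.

Convert to CNF:
  S -> B T1 | T0 A | T0 T0
  A -> B X2 | T0 T1
  B -> T1 T1
  T0 -> b
  T1 -> a
  X2 -> B T0

CYK table (by increasing span), restricted to cells inside w[0..1]:
  [0..0]={T1}  "a"  orig:{}
  [1..1]={T1}  "a"  orig:{}
  [0..1]={B}  "aa"

Original NTs in T[0,1] deriving "aa": ["B"]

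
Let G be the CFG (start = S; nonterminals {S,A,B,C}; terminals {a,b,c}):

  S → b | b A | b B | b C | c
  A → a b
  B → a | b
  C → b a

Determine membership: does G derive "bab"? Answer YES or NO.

CNF form of G:
  S -> T1 A | T1 B | T1 C | b | c
  A -> T0 T1
  B -> a | b
  C -> T1 T0
  T0 -> a
  T1 -> b

Fill CYK table bottom-up:
  [0..0]={B,S,T1}  "b"  orig:{B,S}
  [1..1]={B,T0}  "a"  orig:{B}
  [2..2]={B,S,T1}  "b"  orig:{B,S}
  [0..1]={C,S}  "ba"
  [1..2]={A}  "ab"
  [0..2]={S}  "bab"

S ∈ T[0,2] ⇒ YES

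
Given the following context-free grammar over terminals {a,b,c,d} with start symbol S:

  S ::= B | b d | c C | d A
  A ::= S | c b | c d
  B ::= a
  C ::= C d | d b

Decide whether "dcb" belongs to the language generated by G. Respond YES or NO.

Convert to CNF:
  S -> T0 T1 | T1 A | T2 C | a
  A -> T0 T1 | T1 A | T2 C | T2 T0 | T2 T1 | a
  B -> a
  C -> C T1 | T1 T0
  T0 -> b
  T1 -> d
  T2 -> c

CYK table (by increasing span):
  T[0,0] 'd' = {T1}  orig:{}
  T[1,1] 'c' = {T2}  orig:{}
  T[2,2] 'b' = {T0}  orig:{}
  T[0,1] 'dc' = ∅
  T[1,2] 'cb' = {A}
  T[0,2] 'dcb' = {A,S}

S ∈ T[0,2] ⇒ YES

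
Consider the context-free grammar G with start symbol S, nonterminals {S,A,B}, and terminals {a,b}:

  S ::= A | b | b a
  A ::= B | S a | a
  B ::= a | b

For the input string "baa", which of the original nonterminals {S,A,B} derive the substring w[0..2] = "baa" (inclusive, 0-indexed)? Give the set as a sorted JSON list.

Convert to CNF:
  S -> S T0 | T1 T0 | a | b
  A -> S T0 | a | b
  B -> a | b
  T0 -> a
  T1 -> b

CYK table (by increasing span), restricted to cells inside w[0..2]:
  [0..0]={A,B,S,T1}  "b"  orig:{A,B,S}
  [1..1]={A,B,S,T0}  "a"  orig:{A,B,S}
  [2..2]={A,B,S,T0}  "a"  orig:{A,B,S}
  [0..1]={A,S}  "ba"
  [1..2]={A,S}  "aa"
  [0..2]={A,S}  "baa"

Original NTs in T[0,2] deriving "baa": ["A", "S"]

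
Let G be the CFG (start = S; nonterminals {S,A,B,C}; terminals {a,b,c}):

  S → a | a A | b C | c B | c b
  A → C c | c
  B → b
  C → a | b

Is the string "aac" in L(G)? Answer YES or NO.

Convert to CNF:
  S -> T0 B | T0 T2 | T1 A | T2 C | a
  A -> C T0 | c
  B -> b
  C -> a | b
  T0 -> c
  T1 -> a
  T2 -> b

CYK fill:
  [0..0]={C,S,T1}  "a"  orig:{C,S}
  [1..1]={C,S,T1}  "a"  orig:{C,S}
  [2..2]={A,T0}  "c"  orig:{A}
  [0..1]=∅  "aa"
  [1..2]={A,S}  "ac"
  [0..2]={S}  "aac"

S ∈ T[0,2] ⇒ YES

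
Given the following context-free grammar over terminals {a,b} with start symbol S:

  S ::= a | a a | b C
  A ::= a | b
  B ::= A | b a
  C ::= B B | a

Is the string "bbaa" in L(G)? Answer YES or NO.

Convert to CNF:
  S -> T0 C | T1 T1 | a
  A -> a | b
  B -> T0 T1 | a | b
  C -> B B | a
  T0 -> b
  T1 -> a

CYK fill:
  T[0,0] 'b' = {A,B,T0}  orig:{A,B}
  T[1,1] 'b' = {A,B,T0}  orig:{A,B}
  T[2,2] 'a' = {A,B,C,S,T1}  orig:{A,B,C,S}
  T[3,3] 'a' = {A,B,C,S,T1}  orig:{A,B,C,S}
  T[0,1] 'bb' = {C}
  T[1,2] 'ba' = {B,C,S}
  T[2,3] 'aa' = {C,S}
  T[0,2] 'bba' = {C,S}
  T[1,3] 'baa' = {C,S}
  T[0,3] 'bbaa' = {S}

S ∈ T[0,3] ⇒ YES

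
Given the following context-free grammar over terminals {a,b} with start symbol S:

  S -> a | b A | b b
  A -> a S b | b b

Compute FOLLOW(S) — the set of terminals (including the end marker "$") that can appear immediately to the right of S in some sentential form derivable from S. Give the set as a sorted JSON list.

FIRST sets, iterate to fixpoint:
round 1:
  A via A→a S b: +{a}
  A via A→b b: +{b}
  S via S→a: +{a}
  S via S→b A: +{b}
  S: {a,b}  A: {a,b}
round 2: (stable)
  S: {a,b}  A: {a,b}

FOLLOW sets:
FOLLOW(S) := {$}
[1]
  A→a S b: FOLLOW(S) ⊇ FIRST(b) = {b}; new: +{b}
  S→b A: FOLLOW(A) ⊇ FOLLOW(S) ⊇ {$,b}; new: +{$,b}
  S: {$,b}  A: {$,b}
[2] (no change)
  S: {$,b}  A: {$,b}

FOLLOW(S) = ["$", "b"]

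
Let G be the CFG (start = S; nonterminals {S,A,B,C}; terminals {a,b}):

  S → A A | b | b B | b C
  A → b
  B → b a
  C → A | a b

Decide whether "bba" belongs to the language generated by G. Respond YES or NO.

Convert to CNF:
  S -> A A | T0 B | T0 C | b
  A -> b
  B -> T0 T1
  C -> T1 T0 | b
  T0 -> b
  T1 -> a

Fill CYK table bottom-up:
  cell(0,0) b: {A,C,S,T0}  orig:{A,C,S}
  cell(1,1) b: {A,C,S,T0}  orig:{A,C,S}
  cell(2,2) a: {T1}  orig:{}
  cell(0,1) bb: {S}
  cell(1,2) ba: {B}
  cell(0,2) bba: {S}

S ∈ T[0,2] ⇒ YES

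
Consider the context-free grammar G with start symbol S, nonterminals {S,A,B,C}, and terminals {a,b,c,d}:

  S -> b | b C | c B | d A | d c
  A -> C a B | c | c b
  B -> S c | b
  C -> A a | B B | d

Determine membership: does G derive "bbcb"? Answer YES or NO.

Convert to CNF:
  S -> T1 B | T2 C | T3 A | T3 T1 | b
  A -> C X4 | T1 T2 | c
  B -> S T1 | b
  C -> A T0 | B B | d
  T0 -> a
  T1 -> c
  T2 -> b
  T3 -> d
  X4 -> T0 B

Fill CYK table bottom-up:
  cell(0,0) b: {B,S,T2}  orig:{B,S}
  cell(1,1) b: {B,S,T2}  orig:{B,S}
  cell(2,2) c: {A,T1}  orig:{A}
  cell(3,3) b: {B,S,T2}  orig:{B,S}
  cell(0,1) bb: {C}
  cell(1,2) bc: {B}
  cell(2,3) cb: {A,S}
  cell(0,2) bbc: {C}
  cell(1,3) bcb: {C}
  cell(0,3) bbcb: {S}

S ∈ T[0,3] ⇒ YES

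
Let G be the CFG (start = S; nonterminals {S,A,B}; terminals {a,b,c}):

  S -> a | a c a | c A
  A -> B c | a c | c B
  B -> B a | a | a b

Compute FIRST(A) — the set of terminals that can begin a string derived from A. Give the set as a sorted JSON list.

FIRST sets, iterate to fixpoint:
pass 1:
  A via A→a c: +{a}
  A via A→c B: +{c}
  B via B→a: +{a}
  S via S→a: +{a}
  S via S→c A: +{c}
  FIRST(S)={a,c}  FIRST(A)={a,c}  FIRST(B)={a}
pass 2: (no change)
  FIRST(S)={a,c}  FIRST(A)={a,c}  FIRST(B)={a}

FIRST(A) = ["a", "c"]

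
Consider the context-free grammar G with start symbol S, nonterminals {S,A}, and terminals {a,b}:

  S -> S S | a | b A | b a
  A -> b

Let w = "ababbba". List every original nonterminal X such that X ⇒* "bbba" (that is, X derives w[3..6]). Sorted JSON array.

Convert to CNF:
  S -> S S | T0 A | T0 T1 | a
  A -> b
  T0 -> b
  T1 -> a

Fill CYK table bottom-up — only the sub-triangle for w[3..6]:
  [3..3]={A,T0}  "b"  orig:{A}
  [4..4]={A,T0}  "b"  orig:{A}
  [5..5]={A,T0}  "b"  orig:{A}
  [6..6]={S,T1}  "a"  orig:{S}
  [3..4]={S}  "bb"
  [4..5]={S}  "bb"
  [5..6]={S}  "ba"
  [3..5]=∅  "bbb"
  [4..6]={S}  "bba"
  [3..6]={S}  "bbba"

Original NTs in T[3,6] deriving "bbba": ["S"]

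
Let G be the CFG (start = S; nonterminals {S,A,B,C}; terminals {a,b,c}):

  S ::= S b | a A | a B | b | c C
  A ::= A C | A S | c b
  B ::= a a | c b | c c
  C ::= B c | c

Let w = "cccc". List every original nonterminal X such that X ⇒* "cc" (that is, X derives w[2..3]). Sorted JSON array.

Convert to CNF:
  S -> S T1 | T0 C | T2 A | T2 B | b
  A -> A C | A S | T0 T1
  B -> T0 T0 | T0 T1 | T2 T2
  C -> B T0 | c
  T0 -> c
  T1 -> b
  T2 -> a

Fill CYK table bottom-up, restricted to cells inside w[2..3]:
  [2..2]={C,T0}  "c"  orig:{C}
  [3..3]={C,T0}  "c"  orig:{C}
  [2..3]={B,S}  "cc"

Original NTs in T[2,3] deriving "cc": ["B", "S"]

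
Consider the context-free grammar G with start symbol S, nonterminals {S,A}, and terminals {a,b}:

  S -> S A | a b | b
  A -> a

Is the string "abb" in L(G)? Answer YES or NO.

CNF form of G:
  S -> S A | T0 T1 | b
  A -> a
  T0 -> a
  T1 -> b

CYK table (by increasing span):
  [0..0]={A,T0}  "a"  orig:{A}
  [1..1]={S,T1}  "b"  orig:{S}
  [2..2]={S,T1}  "b"  orig:{S}
  [0..1]={S}  "ab"
  [1..2]=∅  "bb"
  [0..2]=∅  "abb"

S ∉ T[0,2] ⇒ NO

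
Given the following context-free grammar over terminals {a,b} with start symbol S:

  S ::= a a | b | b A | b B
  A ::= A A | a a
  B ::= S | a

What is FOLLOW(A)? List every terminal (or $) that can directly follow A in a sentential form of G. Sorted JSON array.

Compute FIRST by fixpoint:
[1]
  A via A→a a: +{a}
  B via B→a: +{a}
  S via S→a a: +{a}
  S via S→b: +{b}
  FIRST[S]={a,b}  FIRST[A]={a}  FIRST[B]={a}
[2]
  B via B→S: +{b}
  FIRST[S]={a,b}  FIRST[A]={a}  FIRST[B]={a,b}
[3] (stable)
  FIRST[S]={a,b}  FIRST[A]={a}  FIRST[B]={a,b}

FOLLOW sets:
FOLLOW(S) := {$}
iter 1:
  A→A A: FOLLOW(A) ⊇ FIRST(A) = {a}; new: +{a}
  S→b A: FOLLOW(A) ⊇ FOLLOW(S) ⊇ {$}; new: +{$}
  S→b B: FOLLOW(B) ⊇ FOLLOW(S) ⊇ {$}; new: +{$}
  FOLLOW[S]={$}  FOLLOW[A]={$,a}  FOLLOW[B]={$}
iter 2: — fixpoint
  FOLLOW[S]={$}  FOLLOW[A]={$,a}  FOLLOW[B]={$}

FOLLOW(A) = ["$", "a"]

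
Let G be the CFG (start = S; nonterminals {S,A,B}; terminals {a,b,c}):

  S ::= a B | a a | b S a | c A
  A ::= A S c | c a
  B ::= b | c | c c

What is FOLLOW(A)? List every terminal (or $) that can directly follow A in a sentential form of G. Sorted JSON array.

Compute FIRST by fixpoint:
[1]
  A via A→c a: +{c}
  B via B→b: +{b}
  B via B→c: +{c}
  S via S→a B: +{a}
  S via S→b S a: +{b}
  S via S→c A: +{c}
  FIRST[S]={a,b,c}  FIRST[A]={c}  FIRST[B]={b,c}
[2] done
  FIRST[S]={a,b,c}  FIRST[A]={c}  FIRST[B]={b,c}

FOLLOW iteration:
seed FOLLOW(S) with $
[1]
  A→A S c: FOLLOW(A) ⊇ FIRST(S) = {a,b,c}; new: +{a,b,c}
  A→A S c: FOLLOW(S) ⊇ FIRST(c) = {c}; new: +{c}
  S→a B: FOLLOW(B) ⊇ FOLLOW(S) ⊇ {$,c}; new: +{$,c}
  S→b S a: FOLLOW(S) ⊇ FIRST(a) = {a}; new: +{a}
  S→c A: FOLLOW(A) ⊇ FOLLOW(S) ⊇ {$,a,c}; new: +{$}
  S: {$,a,c}  A: {$,a,b,c}  B: {$,c}
[2]
  S→a B: FOLLOW(B) ⊇ FOLLOW(S) ⊇ {$,a,c}; new: +{a}
  S: {$,a,c}  A: {$,a,b,c}  B: {$,a,c}
[3] — fixpoint
  S: {$,a,c}  A: {$,a,b,c}  B: {$,a,c}

FOLLOW(A) = ["$", "a", "b", "c"]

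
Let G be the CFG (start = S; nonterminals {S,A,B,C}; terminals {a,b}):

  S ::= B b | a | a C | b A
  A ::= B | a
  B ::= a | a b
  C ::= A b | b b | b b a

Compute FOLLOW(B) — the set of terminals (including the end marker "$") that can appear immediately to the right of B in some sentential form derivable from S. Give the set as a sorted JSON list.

FIRST sets, iterate to fixpoint:
iter 1:
  A via A→a: +{a}
  B via B→a: +{a}
  C via C→A b: +{a}
  C via C→b b: +{b}
  S via S→B b: +{a}
  S via S→b A: +{b}
  FIRST[S]={a,b}  FIRST[A]={a}  FIRST[B]={a}  FIRST[C]={a,b}
iter 2: done
  FIRST[S]={a,b}  FIRST[A]={a}  FIRST[B]={a}  FIRST[C]={a,b}

Compute FOLLOW by fixpoint:
seed FOLLOW(S) with $
pass 1:
  C→A b: FOLLOW(A) ⊇ FIRST(b) = {b}; new: +{b}
  S→B b: FOLLOW(B) ⊇ FIRST(b) = {b}; new: +{b}
  S→a C: FOLLOW(C) ⊇ FOLLOW(S) ⊇ {$}; new: +{$}
  S→b A: FOLLOW(A) ⊇ FOLLOW(S) ⊇ {$}; new: +{$}
  S: {$}  A: {$,b}  B: {b}  C: {$}
pass 2:
  A→B: FOLLOW(B) ⊇ FOLLOW(A) ⊇ {$,b}; new: +{$}
  S: {$}  A: {$,b}  B: {$,b}  C: {$}
pass 3: done
  S: {$}  A: {$,b}  B: {$,b}  C: {$}

FOLLOW(B) = ["$", "b"]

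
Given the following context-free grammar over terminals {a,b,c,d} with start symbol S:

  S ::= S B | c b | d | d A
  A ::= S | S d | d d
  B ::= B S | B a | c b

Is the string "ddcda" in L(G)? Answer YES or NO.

CNF form of G:
  S -> S B | T0 A | T1 T2 | d
  A -> S B | S T0 | T0 A | T0 T0 | T1 T2 | d
  B -> B S | B T3 | T1 T2
  T0 -> d
  T1 -> c
  T2 -> b
  T3 -> a

CYK table (by increasing span):
  [0..0]={A,S,T0}  "d"  orig:{A,S}
  [1..1]={A,S,T0}  "d"  orig:{A,S}
  [2..2]={T1}  "c"  orig:{}
  [3..3]={A,S,T0}  "d"  orig:{A,S}
  [4..4]={T3}  "a"  orig:{}
  [0..1]={A,S}  "dd"
  [1..2]=∅  "dc"
  [2..3]=∅  "cd"
  [3..4]=∅  "da"
  [0..2]=∅  "ddc"
  [1..3]=∅  "dcd"
  [2..4]=∅  "cda"
  [0..3]=∅  "ddcd"
  [1..4]=∅  "dcda"
  [0..4]=∅  "ddcda"

S ∉ T[0,4] ⇒ NO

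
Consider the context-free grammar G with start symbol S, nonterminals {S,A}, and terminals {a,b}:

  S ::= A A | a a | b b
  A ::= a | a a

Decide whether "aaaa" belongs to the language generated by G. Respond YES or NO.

Convert to CNF:
  S -> A A | T0 T0 | T1 T1
  A -> T0 T0 | a
  T0 -> a
  T1 -> b

CYK fill:
  cell(0,0) a: {A,T0}  orig:{A}
  cell(1,1) a: {A,T0}  orig:{A}
  cell(2,2) a: {A,T0}  orig:{A}
  cell(3,3) a: {A,T0}  orig:{A}
  cell(0,1) aa: {A,S}
  cell(1,2) aa: {A,S}
  cell(2,3) aa: {A,S}
  cell(0,2) aaa: {S}
  cell(1,3) aaa: {S}
  cell(0,3) aaaa: {S}

S ∈ T[0,3] ⇒ YES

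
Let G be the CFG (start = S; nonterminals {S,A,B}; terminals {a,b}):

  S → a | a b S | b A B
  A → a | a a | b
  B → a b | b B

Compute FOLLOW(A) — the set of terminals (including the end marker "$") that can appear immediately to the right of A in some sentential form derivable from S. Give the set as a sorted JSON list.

FIRST sets, iterate to fixpoint:
round 1:
  A via A→a: +{a}
  A via A→b: +{b}
  B via B→a b: +{a}
  B via B→b B: +{b}
  S via S→a: +{a}
  S via S→b A B: +{b}
  FIRST(S)={a,b}  FIRST(A)={a,b}  FIRST(B)={a,b}
round 2: (no change)
  FIRST(S)={a,b}  FIRST(A)={a,b}  FIRST(B)={a,b}

FOLLOW iteration:
initialize: $ ∈ FOLLOW(S)
iter 1:
  S→b A B: FOLLOW(A) ⊇ FIRST(B) = {a,b}; new: +{a,b}
  S→b A B: FOLLOW(B) ⊇ FOLLOW(S) ⊇ {$}; new: +{$}
  FOLLOW(S)={$}  FOLLOW(A)={a,b}  FOLLOW(B)={$}
iter 2: (no change)
  FOLLOW(S)={$}  FOLLOW(A)={a,b}  FOLLOW(B)={$}

FOLLOW(A) = ["a", "b"]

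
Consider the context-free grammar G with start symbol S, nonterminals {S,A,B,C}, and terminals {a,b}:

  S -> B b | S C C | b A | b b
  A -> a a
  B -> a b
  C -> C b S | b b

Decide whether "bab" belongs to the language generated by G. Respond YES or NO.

CNF form of G:
  S -> B T1 | S X3 | T1 A | T1 T1
  A -> T0 T0
  B -> T0 T1
  C -> C X2 | T1 T1
  T0 -> a
  T1 -> b
  X2 -> T1 S
  X3 -> C C

CYK fill:
  T[0,0] 'b' = {T1}  orig:{}
  T[1,1] 'a' = {T0}  orig:{}
  T[2,2] 'b' = {T1}  orig:{}
  T[0,1] 'ba' = ∅
  T[1,2] 'ab' = {B}
  T[0,2] 'bab' = ∅

S ∉ T[0,2] ⇒ NO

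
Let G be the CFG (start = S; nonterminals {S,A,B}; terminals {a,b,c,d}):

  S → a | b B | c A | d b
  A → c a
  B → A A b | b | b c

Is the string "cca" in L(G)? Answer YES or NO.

Convert to CNF:
  S -> T0 A | T2 B | T3 T2 | a
  A -> T0 T1
  B -> A X4 | T2 T0 | b
  T0 -> c
  T1 -> a
  T2 -> b
  T3 -> d
  X4 -> A T2

Fill CYK table bottom-up:
  [0..0]={T0}  "c"  orig:{}
  [1..1]={T0}  "c"  orig:{}
  [2..2]={S,T1}  "a"  orig:{S}
  [0..1]=∅  "cc"
  [1..2]={A}  "ca"
  [0..2]={S}  "cca"

S ∈ T[0,2] ⇒ YES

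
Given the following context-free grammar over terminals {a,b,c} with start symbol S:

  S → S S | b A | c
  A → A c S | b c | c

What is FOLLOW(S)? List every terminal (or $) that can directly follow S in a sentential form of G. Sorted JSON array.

FIRST iteration:
[1]
  A via A→b c: +{b}
  A via A→c: +{c}
  S via S→b A: +{b}
  S via S→c: +{c}
  FIRST[S]={b,c}  FIRST[A]={b,c}
[2] (stable)
  FIRST[S]={b,c}  FIRST[A]={b,c}

FOLLOW sets:
seed FOLLOW(S) with $
[1]
  A→A c S: FOLLOW(A) ⊇ FIRST(c) = {c}; new: +{c}
  A→A c S: FOLLOW(S) ⊇ FOLLOW(A) ⊇ {c}; new: +{c}
  S→S S: FOLLOW(S) ⊇ FIRST(S) = {b,c}; new: +{b}
  S→b A: FOLLOW(A) ⊇ FOLLOW(S) ⊇ {$,b,c}; new: +{$,b}
  FOLLOW(S)={$,b,c}  FOLLOW(A)={$,b,c}
[2] — fixpoint
  FOLLOW(S)={$,b,c}  FOLLOW(A)={$,b,c}

FOLLOW(S) = ["$", "b", "c"]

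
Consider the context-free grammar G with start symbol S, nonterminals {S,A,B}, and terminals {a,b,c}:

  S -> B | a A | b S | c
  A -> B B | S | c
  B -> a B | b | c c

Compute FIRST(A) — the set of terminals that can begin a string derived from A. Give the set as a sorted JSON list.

FIRST sets, iterate to fixpoint:
pass 1:
  A via A→c: +{c}
  B via B→a B: +{a}
  B via B→b: +{b}
  B via B→c c: +{c}
  S via S→B: +{a,b,c}
  FIRST[S]={a,b,c}  FIRST[A]={c}  FIRST[B]={a,b,c}
pass 2:
  A via A→B B: +{a,b}
  FIRST[S]={a,b,c}  FIRST[A]={a,b,c}  FIRST[B]={a,b,c}
pass 3: (no change)
  FIRST[S]={a,b,c}  FIRST[A]={a,b,c}  FIRST[B]={a,b,c}

FIRST(A) = ["a", "b", "c"]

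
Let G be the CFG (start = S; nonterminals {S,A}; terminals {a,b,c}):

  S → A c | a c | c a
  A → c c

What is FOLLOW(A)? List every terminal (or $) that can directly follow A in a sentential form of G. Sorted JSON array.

FIRST iteration:
iter 1:
  A via A→c c: +{c}
  S via S→A c: +{c}
  S via S→a c: +{a}
  FIRST(S)={a,c}  FIRST(A)={c}
iter 2: (no change)
  FIRST(S)={a,c}  FIRST(A)={c}

Compute FOLLOW by fixpoint:
FOLLOW(S) := {$}
round 1:
  S→A c: FOLLOW(A) ⊇ FIRST(c) = {c}; new: +{c}
  S: {$}  A: {c}
round 2: — fixpoint
  S: {$}  A: {c}

FOLLOW(A) = ["c"]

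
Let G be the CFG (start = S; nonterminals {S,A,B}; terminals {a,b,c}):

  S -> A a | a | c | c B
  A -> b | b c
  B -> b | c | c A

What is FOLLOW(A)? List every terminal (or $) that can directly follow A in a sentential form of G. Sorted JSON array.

FIRST iteration:
[1]
  A via A→b: +{b}
  B via B→b: +{b}
  B via B→c: +{c}
  S via S→A a: +{b}
  S via S→a: +{a}
  S via S→c: +{c}
  S: {a,b,c}  A: {b}  B: {b,c}
[2] (stable)
  S: {a,b,c}  A: {b}  B: {b,c}

Compute FOLLOW by fixpoint:
seed FOLLOW(S) with $
[1]
  S→A a: FOLLOW(A) ⊇ FIRST(a) = {a}; new: +{a}
  S→c B: FOLLOW(B) ⊇ FOLLOW(S) ⊇ {$}; new: +{$}
  S: {$}  A: {a}  B: {$}
[2]
  B→c A: FOLLOW(A) ⊇ FOLLOW(B) ⊇ {$}; new: +{$}
  S: {$}  A: {$,a}  B: {$}
[3] — fixpoint
  S: {$}  A: {$,a}  B: {$}

FOLLOW(A) = ["$", "a"]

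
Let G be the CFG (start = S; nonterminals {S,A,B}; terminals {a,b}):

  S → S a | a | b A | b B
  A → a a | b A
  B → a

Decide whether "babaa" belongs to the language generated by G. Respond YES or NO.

CNF form of G:
  S -> S T0 | T1 A | T1 B | a
  A -> T0 T0 | T1 A
  B -> a
  T0 -> a
  T1 -> b

CYK table (by increasing span):
  [0..0]={T1}  "b"  orig:{}
  [1..1]={B,S,T0}  "a"  orig:{B,S}
  [2..2]={T1}  "b"  orig:{}
  [3..3]={B,S,T0}  "a"  orig:{B,S}
  [4..4]={B,S,T0}  "a"  orig:{B,S}
  [0..1]={S}  "ba"
  [1..2]=∅  "ab"
  [2..3]={S}  "ba"
  [3..4]={A,S}  "aa"
  [0..2]=∅  "bab"
  [1..3]=∅  "aba"
  [2..4]={A,S}  "baa"
  [0..3]=∅  "baba"
  [1..4]=∅  "abaa"
  [0..4]=∅  "babaa"

S ∉ T[0,4] ⇒ NO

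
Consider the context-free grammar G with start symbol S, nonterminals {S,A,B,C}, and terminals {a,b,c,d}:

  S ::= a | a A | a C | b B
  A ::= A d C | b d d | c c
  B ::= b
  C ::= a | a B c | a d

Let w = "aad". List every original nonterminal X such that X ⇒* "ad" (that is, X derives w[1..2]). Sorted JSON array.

Convert to CNF:
  S -> T1 B | T3 A | T3 C | a
  A -> A X4 | T1 X5 | T2 T2
  B -> b
  C -> T3 T0 | T3 X6 | a
  T0 -> d
  T1 -> b
  T2 -> c
  T3 -> a
  X4 -> T0 C
  X5 -> T0 T0
  X6 -> B T2

CYK fill — only the sub-triangle for w[1..2]:
  T[1,1] 'a' = {C,S,T3}  orig:{C,S}
  T[2,2] 'd' = {T0}  orig:{}
  T[1,2] 'ad' = {C}

Original NTs in T[1,2] deriving "ad": ["C"]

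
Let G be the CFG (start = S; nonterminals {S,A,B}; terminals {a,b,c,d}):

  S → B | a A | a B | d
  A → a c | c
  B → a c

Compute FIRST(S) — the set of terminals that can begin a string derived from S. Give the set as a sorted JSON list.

Compute FIRST by fixpoint:
round 1:
  A via A→a c: +{a}
  A via A→c: +{c}
  B via B→a c: +{a}
  S via S→B: +{a}
  S via S→d: +{d}
  FIRST[S]={a,d}  FIRST[A]={a,c}  FIRST[B]={a}
round 2: done
  FIRST[S]={a,d}  FIRST[A]={a,c}  FIRST[B]={a}

FIRST(S) = ["a", "d"]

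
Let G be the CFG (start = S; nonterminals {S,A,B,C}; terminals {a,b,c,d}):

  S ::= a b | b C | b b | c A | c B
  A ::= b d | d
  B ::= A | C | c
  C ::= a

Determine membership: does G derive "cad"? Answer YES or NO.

Convert to CNF:
  S -> T0 C | T0 T0 | T2 T0 | T3 A | T3 B
  A -> T0 T1 | d
  B -> T0 T1 | a | c | d
  C -> a
  T0 -> b
  T1 -> d
  T2 -> a
  T3 -> c

CYK table (by increasing span):
  T[0,0] 'c' = {B,T3}  orig:{B}
  T[1,1] 'a' = {B,C,T2}  orig:{B,C}
  T[2,2] 'd' = {A,B,T1}  orig:{A,B}
  T[0,1] 'ca' = {S}
  T[1,2] 'ad' = ∅
  T[0,2] 'cad' = ∅

S ∉ T[0,2] ⇒ NO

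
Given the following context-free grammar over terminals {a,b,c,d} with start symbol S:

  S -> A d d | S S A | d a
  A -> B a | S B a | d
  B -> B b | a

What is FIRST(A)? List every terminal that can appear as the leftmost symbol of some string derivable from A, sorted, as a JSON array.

Compute FIRST by fixpoint:
pass 1:
  A via A→d: +{d}
  B via B→a: +{a}
  S via S→A d d: +{d}
  S: {d}  A: {d}  B: {a}
pass 2:
  A via A→B a: +{a}
  S via S→A d d: +{a}
  S: {a,d}  A: {a,d}  B: {a}
pass 3: — fixpoint
  S: {a,d}  A: {a,d}  B: {a}

FIRST(A) = ["a", "d"]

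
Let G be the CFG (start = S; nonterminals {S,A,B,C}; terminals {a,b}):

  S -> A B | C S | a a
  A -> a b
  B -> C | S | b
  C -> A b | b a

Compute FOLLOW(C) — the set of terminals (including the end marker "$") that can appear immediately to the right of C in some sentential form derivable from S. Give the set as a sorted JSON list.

Compute FIRST by fixpoint:
iter 1:
  A via A→a b: +{a}
  B via B→b: +{b}
  C via C→A b: +{a}
  C via C→b a: +{b}
  S via S→A B: +{a}
  S via S→C S: +{b}
  FIRST(S)={a,b}  FIRST(A)={a}  FIRST(B)={b}  FIRST(C)={a,b}
iter 2:
  B via B→C: +{a}
  FIRST(S)={a,b}  FIRST(A)={a}  FIRST(B)={a,b}  FIRST(C)={a,b}
iter 3: (no change)
  FIRST(S)={a,b}  FIRST(A)={a}  FIRST(B)={a,b}  FIRST(C)={a,b}

FOLLOW iteration:
FOLLOW(S) := {$}
iter 1:
  C→A b: FOLLOW(A) ⊇ FIRST(b) = {b}; new: +{b}
  S→A B: FOLLOW(A) ⊇ FIRST(B) = {a,b}; new: +{a}
  S→A B: FOLLOW(B) ⊇ FOLLOW(S) ⊇ {$}; new: +{$}
  S→C S: FOLLOW(C) ⊇ FIRST(S) = {a,b}; new: +{a,b}
  FOLLOW(S)={$}  FOLLOW(A)={a,b}  FOLLOW(B)={$}  FOLLOW(C)={a,b}
iter 2:
  B→C: FOLLOW(C) ⊇ FOLLOW(B) ⊇ {$}; new: +{$}
  FOLLOW(S)={$}  FOLLOW(A)={a,b}  FOLLOW(B)={$}  FOLLOW(C)={$,a,b}
iter 3: (no change)
  FOLLOW(S)={$}  FOLLOW(A)={a,b}  FOLLOW(B)={$}  FOLLOW(C)={$,a,b}

FOLLOW(C) = ["$", "a", "b"]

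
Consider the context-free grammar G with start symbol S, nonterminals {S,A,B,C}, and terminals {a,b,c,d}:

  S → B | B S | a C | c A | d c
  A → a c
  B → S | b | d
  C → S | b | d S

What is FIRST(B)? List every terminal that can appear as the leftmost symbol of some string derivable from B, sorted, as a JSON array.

FIRST sets, iterate to fixpoint:
pass 1:
  A via A→a c: +{a}
  B via B→b: +{b}
  B via B→d: +{d}
  C via C→b: +{b}
  C via C→d S: +{d}
  S via S→B: +{b,d}
  S via S→a C: +{a}
  S via S→c A: +{c}
  FIRST[S]={a,b,c,d}  FIRST[A]={a}  FIRST[B]={b,d}  FIRST[C]={b,d}
pass 2:
  B via B→S: +{a,c}
  C via C→S: +{a,c}
  FIRST[S]={a,b,c,d}  FIRST[A]={a}  FIRST[B]={a,b,c,d}  FIRST[C]={a,b,c,d}
pass 3: (no change)
  FIRST[S]={a,b,c,d}  FIRST[A]={a}  FIRST[B]={a,b,c,d}  FIRST[C]={a,b,c,d}

FIRST(B) = ["a", "b", "c", "d"]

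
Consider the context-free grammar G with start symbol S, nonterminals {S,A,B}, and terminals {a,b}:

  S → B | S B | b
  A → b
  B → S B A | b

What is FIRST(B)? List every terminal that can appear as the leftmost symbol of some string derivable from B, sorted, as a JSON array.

FIRST sets, iterate to fixpoint:
round 1:
  A via A→b: +{b}
  B via B→b: +{b}
  S via S→B: +{b}
  FIRST(S)={b}  FIRST(A)={b}  FIRST(B)={b}
round 2: — fixpoint
  FIRST(S)={b}  FIRST(A)={b}  FIRST(B)={b}

FIRST(B) = ["b"]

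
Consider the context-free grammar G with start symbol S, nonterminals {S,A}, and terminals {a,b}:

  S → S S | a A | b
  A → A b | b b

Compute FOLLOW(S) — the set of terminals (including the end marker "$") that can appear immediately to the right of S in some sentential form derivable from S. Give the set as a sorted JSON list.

FIRST sets, iterate to fixpoint:
[1]
  A via A→b b: +{b}
  S via S→a A: +{a}
  S via S→b: +{b}
  FIRST[S]={a,b}  FIRST[A]={b}
[2] (no change)
  FIRST[S]={a,b}  FIRST[A]={b}

FOLLOW iteration:
seed FOLLOW(S) with $
[1]
  A→A b: FOLLOW(A) ⊇ FIRST(b) = {b}; new: +{b}
  S→S S: FOLLOW(S) ⊇ FIRST(S) = {a,b}; new: +{a,b}
  S→a A: FOLLOW(A) ⊇ FOLLOW(S) ⊇ {$,a,b}; new: +{$,a}
  FOLLOW(S)={$,a,b}  FOLLOW(A)={$,a,b}
[2] done
  FOLLOW(S)={$,a,b}  FOLLOW(A)={$,a,b}

FOLLOW(S) = ["$", "a", "b"]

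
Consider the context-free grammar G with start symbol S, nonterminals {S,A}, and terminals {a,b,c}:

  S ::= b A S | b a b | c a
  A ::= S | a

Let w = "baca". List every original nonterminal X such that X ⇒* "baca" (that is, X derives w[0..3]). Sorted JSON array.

CNF form of G:
  S -> T0 X5 | T0 X6 | T2 T1
  A -> T0 X3 | T0 X4 | T2 T1 | a
  T0 -> b
  T1 -> a
  T2 -> c
  X3 -> A S
  X4 -> T1 T0
  X5 -> A S
  X6 -> T1 T0

CYK fill, restricted to cells inside w[0..3]:
  T[0,0] 'b' = {T0}  orig:{}
  T[1,1] 'a' = {A,T1}  orig:{A}
  T[2,2] 'c' = {T2}  orig:{}
  T[3,3] 'a' = {A,T1}  orig:{A}
  T[0,1] 'ba' = ∅
  T[1,2] 'ac' = ∅
  T[2,3] 'ca' = {A,S}
  T[0,2] 'bac' = ∅
  T[1,3] 'aca' = {X3,X5}  orig:{}
  T[0,3] 'baca' = {A,S}

Original NTs in T[0,3] deriving "baca": ["A", "S"]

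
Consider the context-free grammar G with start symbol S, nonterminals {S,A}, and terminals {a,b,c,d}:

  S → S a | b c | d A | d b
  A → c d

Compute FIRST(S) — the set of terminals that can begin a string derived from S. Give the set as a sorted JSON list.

Compute FIRST by fixpoint:
[1]
  A via A→c d: +{c}
  S via S→b c: +{b}
  S via S→d A: +{d}
  FIRST(S)={b,d}  FIRST(A)={c}
[2] (stable)
  FIRST(S)={b,d}  FIRST(A)={c}

FIRST(S) = ["b", "d"]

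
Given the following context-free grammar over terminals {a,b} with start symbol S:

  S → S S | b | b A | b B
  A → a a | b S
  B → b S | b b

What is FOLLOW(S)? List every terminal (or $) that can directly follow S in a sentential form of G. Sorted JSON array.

FIRST iteration:
round 1:
  A via A→a a: +{a}
  A via A→b S: +{b}
  B via B→b S: +{b}
  S via S→b: +{b}
  FIRST(S)={b}  FIRST(A)={a,b}  FIRST(B)={b}
round 2: done
  FIRST(S)={b}  FIRST(A)={a,b}  FIRST(B)={b}

FOLLOW sets:
FOLLOW(S) := {$}
[1]
  S→S S: FOLLOW(S) ⊇ FIRST(S) = {b}; new: +{b}
  S→b A: FOLLOW(A) ⊇ FOLLOW(S) ⊇ {$,b}; new: +{$,b}
  S→b B: FOLLOW(B) ⊇ FOLLOW(S) ⊇ {$,b}; new: +{$,b}
  S: {$,b}  A: {$,b}  B: {$,b}
[2] — fixpoint
  S: {$,b}  A: {$,b}  B: {$,b}

FOLLOW(S) = ["$", "b"]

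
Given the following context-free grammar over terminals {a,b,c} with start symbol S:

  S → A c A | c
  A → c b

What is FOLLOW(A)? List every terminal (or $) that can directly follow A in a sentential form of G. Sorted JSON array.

FIRST iteration:
round 1:
  A via A→c b: +{c}
  S via S→A c A: +{c}
  FIRST(S)={c}  FIRST(A)={c}
round 2: (no change)
  FIRST(S)={c}  FIRST(A)={c}

Compute FOLLOW by fixpoint:
initialize: $ ∈ FOLLOW(S)
iter 1:
  S→A c A: FOLLOW(A) ⊇ FIRST(c) = {c}; new: +{c}
  S→A c A: FOLLOW(A) ⊇ FOLLOW(S) ⊇ {$}; new: +{$}
  FOLLOW[S]={$}  FOLLOW[A]={$,c}
iter 2: (stable)
  FOLLOW[S]={$}  FOLLOW[A]={$,c}

FOLLOW(A) = ["$", "c"]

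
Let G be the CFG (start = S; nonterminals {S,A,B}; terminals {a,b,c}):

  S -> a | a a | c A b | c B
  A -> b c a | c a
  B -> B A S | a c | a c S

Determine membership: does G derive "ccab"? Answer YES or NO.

CNF form of G:
  S -> T1 B | T1 X6 | T2 T2 | a
  A -> T0 X3 | T1 T2
  B -> B X4 | T2 T1 | T2 X5
  T0 -> b
  T1 -> c
  T2 -> a
  X3 -> T1 T2
  X4 -> A S
  X5 -> T1 S
  X6 -> A T0

CYK table (by increasing span):
  [0..0]={T1}  "c"  orig:{}
  [1..1]={T1}  "c"  orig:{}
  [2..2]={S,T2}  "a"  orig:{S}
  [3..3]={T0}  "b"  orig:{}
  [0..1]=∅  "cc"
  [1..2]={A,X3,X5}  "ca"  orig:{A}
  [2..3]=∅  "ab"
  [0..2]=∅  "cca"
  [1..3]={X6}  "cab"  orig:{}
  [0..3]={S}  "ccab"

S ∈ T[0,3] ⇒ YES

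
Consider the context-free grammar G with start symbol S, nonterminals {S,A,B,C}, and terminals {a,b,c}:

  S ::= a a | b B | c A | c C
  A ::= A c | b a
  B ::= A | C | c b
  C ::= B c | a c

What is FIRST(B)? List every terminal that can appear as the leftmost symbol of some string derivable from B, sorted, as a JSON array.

FIRST iteration:
round 1:
  A via A→b a: +{b}
  B via B→A: +{b}
  B via B→c b: +{c}
  C via C→B c: +{b,c}
  C via C→a c: +{a}
  S via S→a a: +{a}
  S via S→b B: +{b}
  S via S→c A: +{c}
  FIRST(S)={a,b,c}  FIRST(A)={b}  FIRST(B)={b,c}  FIRST(C)={a,b,c}
round 2:
  B via B→C: +{a}
  FIRST(S)={a,b,c}  FIRST(A)={b}  FIRST(B)={a,b,c}  FIRST(C)={a,b,c}
round 3: (stable)
  FIRST(S)={a,b,c}  FIRST(A)={b}  FIRST(B)={a,b,c}  FIRST(C)={a,b,c}

FIRST(B) = ["a", "b", "c"]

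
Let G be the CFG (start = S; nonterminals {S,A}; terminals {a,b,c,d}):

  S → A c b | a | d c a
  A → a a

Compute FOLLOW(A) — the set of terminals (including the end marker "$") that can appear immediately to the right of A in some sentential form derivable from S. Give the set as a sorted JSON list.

FIRST sets, iterate to fixpoint:
iter 1:
  A via A→a a: +{a}
  S via S→A c b: +{a}
  S via S→d c a: +{d}
  FIRST(S)={a,d}  FIRST(A)={a}
iter 2: (no change)
  FIRST(S)={a,d}  FIRST(A)={a}

FOLLOW sets:
FOLLOW(S) := {$}
round 1:
  S→A c b: FOLLOW(A) ⊇ FIRST(c) = {c}; new: +{c}
  FOLLOW[S]={$}  FOLLOW[A]={c}
round 2: — fixpoint
  FOLLOW[S]={$}  FOLLOW[A]={c}

FOLLOW(A) = ["c"]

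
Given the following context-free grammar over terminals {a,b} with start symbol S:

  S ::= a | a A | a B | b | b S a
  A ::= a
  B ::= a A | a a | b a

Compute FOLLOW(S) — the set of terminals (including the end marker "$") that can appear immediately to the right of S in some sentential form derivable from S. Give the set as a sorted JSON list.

FIRST sets, iterate to fixpoint:
[1]
  A via A→a: +{a}
  B via B→a A: +{a}
  B via B→b a: +{b}
  S via S→a: +{a}
  S via S→b: +{b}
  S: {a,b}  A: {a}  B: {a,b}
[2] done
  S: {a,b}  A: {a}  B: {a,b}

Compute FOLLOW by fixpoint:
FOLLOW(S) := {$}
pass 1:
  S→a A: FOLLOW(A) ⊇ FOLLOW(S) ⊇ {$}; new: +{$}
  S→a B: FOLLOW(B) ⊇ FOLLOW(S) ⊇ {$}; new: +{$}
  S→b S a: FOLLOW(S) ⊇ FIRST(a) = {a}; new: +{a}
  FOLLOW[S]={$,a}  FOLLOW[A]={$}  FOLLOW[B]={$}
pass 2:
  S→a A: FOLLOW(A) ⊇ FOLLOW(S) ⊇ {$,a}; new: +{a}
  S→a B: FOLLOW(B) ⊇ FOLLOW(S) ⊇ {$,a}; new: +{a}
  FOLLOW[S]={$,a}  FOLLOW[A]={$,a}  FOLLOW[B]={$,a}
pass 3: (no change)
  FOLLOW[S]={$,a}  FOLLOW[A]={$,a}  FOLLOW[B]={$,a}

FOLLOW(S) = ["$", "a"]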